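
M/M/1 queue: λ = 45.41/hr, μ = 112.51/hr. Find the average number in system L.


ρ = λ/μ = 45.41/112.51 = 0.4036
L = ρ/(1−ρ) = 0.4036/(1 − 0.4036) = 0.4036/0.5964 = 0.6768

Final: 0.6768


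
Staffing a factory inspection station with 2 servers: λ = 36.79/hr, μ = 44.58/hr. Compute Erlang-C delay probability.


a = λ/μ = 0.8253; ρ = a/2 = 0.4126
P₀ = 0.415800 (from M/M/c formula)
C(c,a) = [a^c/(c!(1−ρ))]·P₀ = [0.68105/(2·0.5874)]·0.415800
= 0.57974·0.415800 = 0.241058

Final: 0.241058


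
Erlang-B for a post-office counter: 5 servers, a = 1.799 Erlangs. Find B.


B(c,a) = (a^c/c!) / Σ_{k=0}^{c} a^k/k!
a^5/5! = 0.157027
Σ terms (k=0..5): 1.00000 + 1.79900 + 1.61820 + 0.97038 + 0.43643 + 0.15703 = 5.981037
B = 0.157027/5.981037 = 0.026254

Final: 0.026254


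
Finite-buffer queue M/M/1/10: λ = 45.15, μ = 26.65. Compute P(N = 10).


ρ = λ/μ = 45.15/26.65 = 1.6942
P_K = (1−ρ)ρ^K/(1−ρ^(K+1)) = (-0.6942·194.807383)/(1 − 330.039526)
= -135.232142/-329.039526 = 0.410991

Final: 0.410991


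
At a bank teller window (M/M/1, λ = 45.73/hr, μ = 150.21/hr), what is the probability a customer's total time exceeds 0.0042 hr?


W ~ Exponential(μ−λ) for M/M/1.
μ − λ = 150.21 − 45.73 = 104.4800
P(W > t) = e^{−(μ−λ)t} = e^{−0.4388} = 0.644799

Final: 0.644799


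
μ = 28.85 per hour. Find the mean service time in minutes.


Mean service time = 1/μ = 1/28.85 hour = 0.03466 hour
In minutes: 0.03466 × 60 = 2.0797 min

Final: 2.0797 min


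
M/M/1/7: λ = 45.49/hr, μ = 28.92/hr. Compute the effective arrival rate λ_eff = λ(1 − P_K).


ρ = 1.5730; P_K = (1−ρ)ρ^7/(1−ρ^8) = 0.374242
λ_eff = λ(1 − P_K) = 45.49·(1 − 0.374242) = 45.49·0.625758 = 28.4657 /hr

Final: 28.4657 /hr


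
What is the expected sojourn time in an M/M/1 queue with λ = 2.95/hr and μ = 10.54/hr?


W = 1/(μ−λ) = 1/(10.54 − 2.95) = 1/7.59 = 0.1318 hr

Final: 0.1318 hr


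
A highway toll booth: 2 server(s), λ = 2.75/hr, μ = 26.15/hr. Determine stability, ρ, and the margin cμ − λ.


Total capacity cμ = 2·26.15 = 52.30/hr
ρ = λ/(cμ) = 2.75/52.30 = 0.05258
Stable ⇔ ρ < 1: YES
Spare capacity = cμ − λ = 52.30 − 2.75 = 49.55/hr

Final: ρ = 0.05258; stable; margin = 49.55/hr


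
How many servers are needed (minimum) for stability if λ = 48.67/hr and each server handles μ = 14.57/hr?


Stability requires cμ > λ ⇔ c > λ/μ.
λ/μ = 48.67/14.57 = 3.3404
Minimum integer c = ⌊3.3404⌋ + 1 = 4
Check: 4·14.57 = 58.28 > 48.67, while 3·14.57 = 43.71 ≤ 48.67

Final: 4 servers


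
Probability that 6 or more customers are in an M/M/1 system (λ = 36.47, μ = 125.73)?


ρ = 36.47/125.73 = 0.2901
P(N ≥ n) = ρ^n = 0.2901^6 = 0.0005956

Final: 0.0005956


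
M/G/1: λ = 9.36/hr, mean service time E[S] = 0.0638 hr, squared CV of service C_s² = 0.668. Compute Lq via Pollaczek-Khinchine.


ρ = λ·E[S] = 9.36·0.0638 = 0.5972
Lq = ρ²(1+C_s²)/(2(1−ρ)) = 0.3566·(1+0.668)/(2·0.4028)
= 0.3566·1.6680/0.8057 = 0.73830

Final: 0.73830


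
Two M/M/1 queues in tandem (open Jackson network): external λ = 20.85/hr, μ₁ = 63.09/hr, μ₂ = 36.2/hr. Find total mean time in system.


Each node sees arrival rate λ = 20.85/hr (tandem ⇒ throughput preserved).
W₁ = 1/(μ₁−λ) = 1/(63.09−20.85) = 0.02367 hr
W₂ = 1/(μ₂−λ) = 1/(36.2−20.85) = 0.06515 hr
W_total = W₁ + W₂ = 0.02367 + 0.06515 = 0.08882 hr

Final: 0.08882 hr


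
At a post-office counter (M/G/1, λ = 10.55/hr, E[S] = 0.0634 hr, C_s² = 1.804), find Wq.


ρ = λ·E[S] = 10.55·0.0634 = 0.6689
E[S²] = E[S]²(1+C_s²) = 0.0634²·(1+1.804) = 0.011271
Wq = λ·E[S²]/(2(1−ρ)) = 10.55·0.011271/(2·0.3311) = 0.17955 hr

Final: 0.17955 hr


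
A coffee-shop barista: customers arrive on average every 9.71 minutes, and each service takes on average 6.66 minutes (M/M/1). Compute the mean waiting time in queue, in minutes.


λ = 60/9.71 = 6.1792 /hr
μ = 60/6.66 = 9.0090 /hr
ρ = λ/μ = 6.1792/9.0090 = 0.6859
Wq = ρ/(μ−λ) = 0.6859/(9.0090−6.1792) = 0.24238 hr
In minutes: 0.24238·60 = 14.543 min

Final: 14.543 min


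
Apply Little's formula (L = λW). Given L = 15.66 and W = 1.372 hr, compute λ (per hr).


λ = L/W = 15.66/1.372 = 11.4140 /hr

Final: 11.4140 /hr


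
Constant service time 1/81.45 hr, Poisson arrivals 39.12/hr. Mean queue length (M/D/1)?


ρ = 39.12/81.45 = 0.4803
M/D/1: Lq = ρ²/(2(1−ρ)) = 0.2307/(2·0.5197) = 0.22194

Final: 0.22194


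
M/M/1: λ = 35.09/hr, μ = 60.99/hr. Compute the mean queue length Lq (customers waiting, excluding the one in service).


ρ = 35.09/60.99 = 0.5753
Lq = ρ²/(1−ρ) = 0.3310/0.4247 = 0.7795

Final: 0.7795


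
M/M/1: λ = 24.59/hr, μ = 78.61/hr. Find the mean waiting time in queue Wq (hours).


ρ = 24.59/78.61 = 0.3128
Wq = ρ/(μ−λ) = 0.3128/(78.61 − 24.59) = 0.3128/54.02 = 0.005791 hr

Final: 0.005791 hr


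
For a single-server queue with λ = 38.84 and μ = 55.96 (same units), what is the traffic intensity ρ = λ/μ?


ρ = λ/μ = 38.84/55.96 = 0.6941

Final: 0.6941


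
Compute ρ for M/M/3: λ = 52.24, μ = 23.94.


ρ = λ/(cμ) = 52.24/(3·23.94) = 52.24/71.82 = 0.7274

Final: 0.7274


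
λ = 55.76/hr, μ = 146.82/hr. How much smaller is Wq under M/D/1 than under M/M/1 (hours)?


ρ = 55.76/146.82 = 0.3798
Wq(M/M/1) = ρ/(μ−λ) = 0.3798/91.06 = 0.004171 hr
Wq(M/D/1) = ρ/(2(μ−λ)) = 0.002085 hr
Savings = 0.004171 − 0.002085 = 0.002085 hr

Final: 0.002085 hr


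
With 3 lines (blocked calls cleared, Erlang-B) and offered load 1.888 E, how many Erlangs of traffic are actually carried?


B(3,1.888) = 0.193657 (Erlang-B)
Carried load = a(1 − B) = 1.888·(1 − 0.193657) = 1.888·0.806343 = 1.5224 E

Final: 1.5224 Erlangs


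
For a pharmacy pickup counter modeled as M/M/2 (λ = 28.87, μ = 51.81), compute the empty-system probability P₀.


a = λ/μ = 28.87/51.81 = 0.5572; ρ = a/c = 0.2786
Σ_{k=0}^{1} a^k/k! (terms k=0..1) = 1.00000 + 0.55723 = 1.55723
Tail: a^2/(2!(1−ρ)) = 0.31050/(2·0.7214) = 0.21521
P₀ = 1/(1.55723 + 0.21521) = 1/1.77244 = 0.564194

Final: 0.564194


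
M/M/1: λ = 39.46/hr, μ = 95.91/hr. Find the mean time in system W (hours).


W = 1/(μ−λ) = 1/(95.91 − 39.46) = 1/56.45 = 0.01771 hr

Final: 0.01771 hr


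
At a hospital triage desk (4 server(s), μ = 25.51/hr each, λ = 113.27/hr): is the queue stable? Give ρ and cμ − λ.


Total capacity cμ = 4·25.51 = 102.04/hr
ρ = λ/(cμ) = 113.27/102.04 = 1.1101
Stable ⇔ ρ < 1: NO
Spare capacity = cμ − λ = 102.04 − 113.27 = -11.23/hr

Final: ρ = 1.1101; unstable; margin = -11.23/hr


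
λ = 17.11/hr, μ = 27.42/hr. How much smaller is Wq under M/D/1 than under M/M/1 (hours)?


ρ = 17.11/27.42 = 0.6240
Wq(M/M/1) = ρ/(μ−λ) = 0.6240/10.31 = 0.06052 hr
Wq(M/D/1) = ρ/(2(μ−λ)) = 0.03026 hr
Savings = 0.06052 − 0.03026 = 0.03026 hr

Final: 0.03026 hr


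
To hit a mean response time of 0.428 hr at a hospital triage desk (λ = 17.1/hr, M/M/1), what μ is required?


W = 1/(μ−λ) ⇒ μ − λ = 1/W = 1/0.428 = 2.3364
μ = λ + 1/W = 17.1 + 2.3364 = 19.4364 per hr

Final: 19.4364 /hr


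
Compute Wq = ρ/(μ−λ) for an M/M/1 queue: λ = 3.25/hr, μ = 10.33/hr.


ρ = 3.25/10.33 = 0.3146
Wq = ρ/(μ−λ) = 0.3146/(10.33 − 3.25) = 0.3146/7.08 = 0.04444 hr

Final: 0.04444 hr


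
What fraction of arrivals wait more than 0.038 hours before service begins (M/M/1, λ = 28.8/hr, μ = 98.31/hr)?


ρ = 28.8/98.31 = 0.2930
P(Wq > t) = ρ·e^{−(μ−λ)t} = 0.2930·e^{−2.6414}
= 0.2930·0.071263 = 0.020877

Final: 0.020877


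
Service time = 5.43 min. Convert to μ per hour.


μ = 1/(service time) in consistent units.
1 hour = 60 min, so μ = 60/5.43 = 11.0497 per hour

Final: 11.0497 /hr


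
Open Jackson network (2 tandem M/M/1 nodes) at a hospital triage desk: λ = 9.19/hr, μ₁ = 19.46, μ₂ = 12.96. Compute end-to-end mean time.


Each node sees arrival rate λ = 9.19/hr (tandem ⇒ throughput preserved).
W₁ = 1/(μ₁−λ) = 1/(19.46−9.19) = 0.09737 hr
W₂ = 1/(μ₂−λ) = 1/(12.96−9.19) = 0.26525 hr
W_total = W₁ + W₂ = 0.09737 + 0.26525 = 0.36262 hr

Final: 0.36262 hr


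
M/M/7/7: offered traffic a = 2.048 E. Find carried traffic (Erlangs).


B(7,2.048) = 0.003873 (Erlang-B)
Carried load = a(1 − B) = 2.048·(1 − 0.003873) = 2.048·0.996127 = 2.0401 E

Final: 2.0401 Erlangs


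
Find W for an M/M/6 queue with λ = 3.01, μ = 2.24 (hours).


a = 1.3437; ρ = 0.2240; P₀ = 0.260833
Lq = P₀·a^c·ρ/(c!(1−ρ)²) = 0.0007931
Wq = Lq/λ = 0.0007931/3.01 = 0.0002635 hr
W = Wq + 1/μ = 0.0002635 + 0.44643 = 0.44669 hr

Final: 0.44669 hr


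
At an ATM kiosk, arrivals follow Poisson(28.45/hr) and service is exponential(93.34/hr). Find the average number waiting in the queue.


ρ = 28.45/93.34 = 0.3048
Lq = ρ²/(1−ρ) = 0.09290/0.6952 = 0.1336

Final: 0.1336


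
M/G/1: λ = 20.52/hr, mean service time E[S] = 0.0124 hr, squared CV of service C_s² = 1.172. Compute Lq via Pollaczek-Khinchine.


ρ = λ·E[S] = 20.52·0.0124 = 0.2544
Lq = ρ²(1+C_s²)/(2(1−ρ)) = 0.06474·(1+1.172)/(2·0.7456)
= 0.06474·2.1720/1.4911 = 0.09431

Final: 0.09431


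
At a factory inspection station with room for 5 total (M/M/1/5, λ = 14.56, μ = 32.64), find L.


ρ = 14.56/32.64 = 0.4461
L = ρ[1 − (K+1)ρ^K + Kρ^(K+1)] / [(1−ρ)(1−ρ^(K+1))]
Numerator: 0.4461·(1 − 6·0.017663 + 5·0.007879) = 0.416378
Denominator: (0.5539)·(0.992121) = 0.549557
L = 0.416378/0.549557 = 0.7577

Final: 0.7577


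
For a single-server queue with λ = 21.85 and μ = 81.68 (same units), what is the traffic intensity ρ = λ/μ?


ρ = λ/μ = 21.85/81.68 = 0.2675

Final: 0.2675


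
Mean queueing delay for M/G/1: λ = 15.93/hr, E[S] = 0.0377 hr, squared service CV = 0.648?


ρ = λ·E[S] = 15.93·0.0377 = 0.6006
E[S²] = E[S]²(1+C_s²) = 0.0377²·(1+0.648) = 0.002342
Wq = λ·E[S²]/(2(1−ρ)) = 15.93·0.002342/(2·0.3994) = 0.04671 hr

Final: 0.04671 hr


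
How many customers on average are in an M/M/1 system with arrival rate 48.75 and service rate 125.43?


ρ = λ/μ = 48.75/125.43 = 0.3887
L = ρ/(1−ρ) = 0.3887/(1 − 0.3887) = 0.3887/0.6113 = 0.6358

Final: 0.6358


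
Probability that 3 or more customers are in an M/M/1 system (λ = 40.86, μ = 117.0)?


ρ = 40.86/117.0 = 0.3492
P(N ≥ n) = ρ^n = 0.3492^3 = 0.042593

Final: 0.042593


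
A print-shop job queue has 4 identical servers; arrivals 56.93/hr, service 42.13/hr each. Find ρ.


ρ = λ/(cμ) = 56.93/(4·42.13) = 56.93/168.52 = 0.3378

Final: 0.3378


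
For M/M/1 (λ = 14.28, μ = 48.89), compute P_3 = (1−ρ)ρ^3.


ρ = 14.28/48.89 = 0.2921
P_n = (1−ρ)·ρ^n = (1 − 0.2921)·0.2921^3 = 0.7079·0.024919 = 0.017640

Final: 0.017640


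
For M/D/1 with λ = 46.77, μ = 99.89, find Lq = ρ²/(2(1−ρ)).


ρ = 46.77/99.89 = 0.4682
M/D/1: Lq = ρ²/(2(1−ρ)) = 0.2192/(2·0.5318) = 0.20612

Final: 0.20612


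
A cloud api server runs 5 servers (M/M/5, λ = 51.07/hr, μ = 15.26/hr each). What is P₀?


a = λ/μ = 51.07/15.26 = 3.3467; ρ = a/c = 0.6693
Σ_{k=0}^{4} a^k/k! (terms k=0..4) = 1.00000 + 3.34666 + 5.60006 + 6.24716 + 5.22678 = 21.42066
Tail: a^5/(5!(1−ρ)) = 419.81371/(120·0.3307) = 10.57993
P₀ = 1/(21.42066 + 10.57993) = 1/32.00058 = 0.031249

Final: 0.031249


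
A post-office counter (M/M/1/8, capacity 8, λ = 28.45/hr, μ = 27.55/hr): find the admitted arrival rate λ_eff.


ρ = 1.0327; P_K = (1−ρ)ρ^8/(1−ρ^9) = 0.125923
λ_eff = λ(1 − P_K) = 28.45·(1 − 0.125923) = 28.45·0.874077 = 24.8675 /hr

Final: 24.8675 /hr


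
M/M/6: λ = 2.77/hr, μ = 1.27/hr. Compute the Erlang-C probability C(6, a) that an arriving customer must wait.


a = λ/μ = 2.1811; ρ = a/6 = 0.3635
P₀ = 0.112635 (from M/M/c formula)
C(c,a) = [a^c/(c!(1−ρ))]·P₀ = [107.66047/(720·0.6365)]·0.112635
= 0.23493·0.112635 = 0.026461

Final: 0.026461


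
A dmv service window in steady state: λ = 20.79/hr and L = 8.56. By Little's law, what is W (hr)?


W = L/λ = 8.56/20.79 = 0.4117 hr

Final: 0.4117 hr


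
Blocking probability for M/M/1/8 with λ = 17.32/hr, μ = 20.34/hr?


ρ = λ/μ = 17.32/20.34 = 0.8515
P_K = (1−ρ)ρ^K/(1−ρ^(K+1)) = (0.1485·0.276424)/(1 − 0.235382)
= 0.041042/0.764618 = 0.053677

Final: 0.053677


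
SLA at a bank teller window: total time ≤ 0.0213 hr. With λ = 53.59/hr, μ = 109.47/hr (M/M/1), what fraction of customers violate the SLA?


W ~ Exponential(μ−λ) for M/M/1.
μ − λ = 109.47 − 53.59 = 55.8800
P(W > t) = e^{−(μ−λ)t} = e^{−1.1902} = 0.304147

Final: 0.304147


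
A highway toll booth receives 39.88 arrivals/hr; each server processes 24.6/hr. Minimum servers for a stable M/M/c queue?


Stability requires cμ > λ ⇔ c > λ/μ.
λ/μ = 39.88/24.6 = 1.6211
Minimum integer c = ⌊1.6211⌋ + 1 = 2
Check: 2·24.6 = 49.20 > 39.88, while 1·24.6 = 24.60 ≤ 39.88

Final: 2 servers


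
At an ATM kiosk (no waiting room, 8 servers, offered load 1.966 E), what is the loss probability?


B(c,a) = (a^c/c!) / Σ_{k=0}^{c} a^k/k!
a^8/8! = 0.005535
Σ terms (k=0..8): 1.00000 + 1.96600 + 1.93258 + 1.26648 + 0.62248 + 0.24476 + 0.08020 + 0.02252 + 0.005535 = 7.140554
B = 0.005535/7.140554 = 0.0007752

Final: 0.0007752


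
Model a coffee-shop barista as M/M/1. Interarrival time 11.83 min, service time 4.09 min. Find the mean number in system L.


λ = 60/11.83 = 5.0719 /hr
μ = 60/4.09 = 14.6699 /hr
ρ = λ/μ = 5.0719/14.6699 = 0.3457
L = ρ/(1−ρ) = 0.3457/0.6543 = 0.5284

Final: 0.5284


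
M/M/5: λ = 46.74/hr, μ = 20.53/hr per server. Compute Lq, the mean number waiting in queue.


a = λ/μ = 2.2767; ρ = a/5 = 0.4553
P₀ = 0.101110
Lq = P₀·a^c·ρ / (c!·(1−ρ)²) = 0.101110·61.16441·0.4553/(120·0.29666)
= 0.07910

Final: 0.07910


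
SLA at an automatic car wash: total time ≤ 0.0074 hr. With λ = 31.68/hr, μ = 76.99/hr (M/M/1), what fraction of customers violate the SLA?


W ~ Exponential(μ−λ) for M/M/1.
μ − λ = 76.99 − 31.68 = 45.3100
P(W > t) = e^{−(μ−λ)t} = e^{−0.3353} = 0.715128

Final: 0.715128


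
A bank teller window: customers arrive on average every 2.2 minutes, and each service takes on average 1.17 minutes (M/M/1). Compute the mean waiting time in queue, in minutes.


λ = 60/2.2 = 27.2727 /hr
μ = 60/1.17 = 51.2821 /hr
ρ = λ/μ = 27.2727/51.2821 = 0.5318
Wq = ρ/(μ−λ) = 0.5318/(51.2821−27.2727) = 0.02215 hr
In minutes: 0.02215·60 = 1.329 min

Final: 1.329 min


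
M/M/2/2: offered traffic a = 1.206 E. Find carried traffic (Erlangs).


B(2,1.206) = 0.247925 (Erlang-B)
Carried load = a(1 − B) = 1.206·(1 − 0.247925) = 1.206·0.752075 = 0.9070 E

Final: 0.9070 Erlangs


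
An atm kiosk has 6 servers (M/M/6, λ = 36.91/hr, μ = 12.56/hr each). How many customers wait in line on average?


a = λ/μ = 2.9387; ρ = a/6 = 0.4898
P₀ = 0.052155
Lq = P₀·a^c·ρ / (c!·(1−ρ)²) = 0.052155·644.06016·0.4898/(720·0.26032)
= 0.08778

Final: 0.08778


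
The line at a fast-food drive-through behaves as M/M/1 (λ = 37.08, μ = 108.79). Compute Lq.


ρ = 37.08/108.79 = 0.3408
Lq = ρ²/(1−ρ) = 0.1162/0.6592 = 0.1762

Final: 0.1762


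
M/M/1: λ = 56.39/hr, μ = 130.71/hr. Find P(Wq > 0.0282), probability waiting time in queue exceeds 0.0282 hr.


ρ = 56.39/130.71 = 0.4314
P(Wq > t) = ρ·e^{−(μ−λ)t} = 0.4314·e^{−2.0958}
= 0.4314·0.122969 = 0.053050

Final: 0.053050


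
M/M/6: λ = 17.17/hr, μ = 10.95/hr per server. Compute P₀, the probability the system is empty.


a = λ/μ = 17.17/10.95 = 1.5680; ρ = a/c = 0.2613
Σ_{k=0}^{5} a^k/k! (terms k=0..5) = 1.00000 + 1.56804 + 1.22937 + 0.64257 + 0.25189 + 0.07900 = 4.77086
Tail: a^6/(6!(1−ρ)) = 14.86405/(720·0.7387) = 0.02795
P₀ = 1/(4.77086 + 0.02795) = 1/4.79881 = 0.208385

Final: 0.208385


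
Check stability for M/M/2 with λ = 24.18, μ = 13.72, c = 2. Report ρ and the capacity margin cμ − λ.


Total capacity cμ = 2·13.72 = 27.44/hr
ρ = λ/(cμ) = 24.18/27.44 = 0.8812
Stable ⇔ ρ < 1: YES
Spare capacity = cμ − λ = 27.44 − 24.18 = 3.26/hr

Final: ρ = 0.8812; stable; margin = 3.26/hr


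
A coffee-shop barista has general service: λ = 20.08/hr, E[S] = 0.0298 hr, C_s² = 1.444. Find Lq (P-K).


ρ = λ·E[S] = 20.08·0.0298 = 0.5984
Lq = ρ²(1+C_s²)/(2(1−ρ)) = 0.3581·(1+1.444)/(2·0.4016)
= 0.3581·2.4440/0.8032 = 1.08948

Final: 1.08948


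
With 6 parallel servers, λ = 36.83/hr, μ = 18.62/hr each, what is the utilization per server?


ρ = λ/(cμ) = 36.83/(6·18.62) = 36.83/111.72 = 0.3297

Final: 0.3297


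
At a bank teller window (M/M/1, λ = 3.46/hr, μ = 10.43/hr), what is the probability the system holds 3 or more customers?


ρ = 3.46/10.43 = 0.3317
P(N ≥ n) = ρ^n = 0.3317^3 = 0.036507

Final: 0.036507


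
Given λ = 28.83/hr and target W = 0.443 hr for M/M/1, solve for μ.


W = 1/(μ−λ) ⇒ μ − λ = 1/W = 1/0.443 = 2.2573
μ = λ + 1/W = 28.83 + 2.2573 = 31.0873 per hr

Final: 31.0873 /hr


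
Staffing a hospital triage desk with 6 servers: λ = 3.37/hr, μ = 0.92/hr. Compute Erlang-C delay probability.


a = λ/μ = 3.6630; ρ = a/6 = 0.6105
P₀ = 0.024286 (from M/M/c formula)
C(c,a) = [a^c/(c!(1−ρ))]·P₀ = [2415.75252/(720·0.3895)]·0.024286
= 8.61431·0.024286 = 0.209210

Final: 0.209210


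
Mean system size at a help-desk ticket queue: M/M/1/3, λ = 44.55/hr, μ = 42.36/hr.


ρ = 44.55/42.36 = 1.0517
L = ρ[1 − (K+1)ρ^K + Kρ^(K+1)] / [(1−ρ)(1−ρ^(K+1))]
Numerator: 1.0517·(1 − 4·1.163256 + 3·1.223396) = 0.018051
Denominator: (-0.05170)·(-0.223396) = 0.011550
L = 0.018051/0.011550 = 1.5630

Final: 1.5630


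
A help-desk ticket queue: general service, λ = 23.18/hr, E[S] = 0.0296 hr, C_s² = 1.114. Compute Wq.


ρ = λ·E[S] = 23.18·0.0296 = 0.6861
E[S²] = E[S]²(1+C_s²) = 0.0296²·(1+1.114) = 0.001852
Wq = λ·E[S²]/(2(1−ρ)) = 23.18·0.001852/(2·0.3139) = 0.06839 hr

Final: 0.06839 hr


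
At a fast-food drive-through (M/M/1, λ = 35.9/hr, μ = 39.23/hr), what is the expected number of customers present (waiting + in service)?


ρ = λ/μ = 35.9/39.23 = 0.9151
L = ρ/(1−ρ) = 0.9151/(1 − 0.9151) = 0.9151/0.08488 = 10.7808

Final: 10.7808


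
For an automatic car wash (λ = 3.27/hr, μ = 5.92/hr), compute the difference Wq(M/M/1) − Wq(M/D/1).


ρ = 3.27/5.92 = 0.5524
Wq(M/M/1) = ρ/(μ−λ) = 0.5524/2.65 = 0.20844 hr
Wq(M/D/1) = ρ/(2(μ−λ)) = 0.10422 hr
Savings = 0.20844 − 0.10422 = 0.10422 hr

Final: 0.10422 hr


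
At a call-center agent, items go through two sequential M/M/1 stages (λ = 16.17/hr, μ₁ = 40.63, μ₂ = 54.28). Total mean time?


Each node sees arrival rate λ = 16.17/hr (tandem ⇒ throughput preserved).
W₁ = 1/(μ₁−λ) = 1/(40.63−16.17) = 0.04088 hr
W₂ = 1/(μ₂−λ) = 1/(54.28−16.17) = 0.02624 hr
W_total = W₁ + W₂ = 0.04088 + 0.02624 = 0.06712 hr

Final: 0.06712 hr


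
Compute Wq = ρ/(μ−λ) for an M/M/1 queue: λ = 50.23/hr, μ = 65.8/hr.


ρ = 50.23/65.8 = 0.7634
Wq = ρ/(μ−λ) = 0.7634/(65.8 − 50.23) = 0.7634/15.57 = 0.04903 hr

Final: 0.04903 hr


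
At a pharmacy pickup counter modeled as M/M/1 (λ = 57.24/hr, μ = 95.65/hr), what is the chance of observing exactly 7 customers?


ρ = 57.24/95.65 = 0.5984
P_n = (1−ρ)·ρ^n = (1 − 0.5984)·0.5984^7 = 0.4016·0.027485 = 0.011037

Final: 0.011037


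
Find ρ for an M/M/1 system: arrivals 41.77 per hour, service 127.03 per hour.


ρ = λ/μ = 41.77/127.03 = 0.3288

Final: 0.3288


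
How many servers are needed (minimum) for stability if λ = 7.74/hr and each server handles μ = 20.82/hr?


Stability requires cμ > λ ⇔ c > λ/μ.
λ/μ = 7.74/20.82 = 0.3718
Minimum integer c = ⌊0.3718⌋ + 1 = 1
Check: 1·20.82 = 20.82 > 7.74, while 0·20.82 = 0.00 ≤ 7.74

Final: 1 servers


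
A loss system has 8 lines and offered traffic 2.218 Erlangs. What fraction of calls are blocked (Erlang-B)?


B(c,a) = (a^c/c!) / Σ_{k=0}^{c} a^k/k!
a^8/8! = 0.014527
Σ terms (k=0..8): 1.00000 + 2.21800 + 2.45976 + 1.81858 + 1.00840 + 0.44733 + 0.16536 + 0.05240 + 0.01453 = 9.184365
B = 0.014527/9.184365 = 0.001582

Final: 0.001582


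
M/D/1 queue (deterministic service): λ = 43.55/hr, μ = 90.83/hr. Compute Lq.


ρ = 43.55/90.83 = 0.4795
M/D/1: Lq = ρ²/(2(1−ρ)) = 0.2299/(2·0.5205) = 0.22082

Final: 0.22082


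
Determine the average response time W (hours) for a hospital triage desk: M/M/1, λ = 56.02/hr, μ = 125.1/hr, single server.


W = 1/(μ−λ) = 1/(125.1 − 56.02) = 1/69.08 = 0.01448 hr

Final: 0.01448 hr


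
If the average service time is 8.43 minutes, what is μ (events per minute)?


μ = 1/(service time) in consistent units.
1 minute = 1 min, so μ = 1/8.43 = 0.1186 per minute

Final: 0.1186 /min


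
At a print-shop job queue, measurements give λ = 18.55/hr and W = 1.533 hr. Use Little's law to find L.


L = λW = 18.55·1.533 = 28.4371

Final: 28.4371


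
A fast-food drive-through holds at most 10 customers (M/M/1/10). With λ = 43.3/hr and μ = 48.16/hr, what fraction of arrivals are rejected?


ρ = λ/μ = 43.3/48.16 = 0.8991
P_K = (1−ρ)ρ^K/(1−ρ^(K+1)) = (0.1009·0.345155)/(1 − 0.310324)
= 0.034831/0.689676 = 0.050503

Final: 0.050503


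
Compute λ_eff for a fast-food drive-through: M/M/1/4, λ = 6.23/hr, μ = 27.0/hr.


ρ = 0.2307; P_K = (1−ρ)ρ^4/(1−ρ^5) = 0.002182
λ_eff = λ(1 − P_K) = 6.23·(1 − 0.002182) = 6.23·0.997818 = 6.2164 /hr

Final: 6.2164 /hr


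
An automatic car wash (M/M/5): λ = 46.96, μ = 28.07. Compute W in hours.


a = 1.6730; ρ = 0.3346; P₀ = 0.187152
Lq = P₀·a^c·ρ/(c!(1−ρ)²) = 0.01544
Wq = Lq/λ = 0.01544/46.96 = 0.0003289 hr
W = Wq + 1/μ = 0.0003289 + 0.03563 = 0.03595 hr

Final: 0.03595 hr


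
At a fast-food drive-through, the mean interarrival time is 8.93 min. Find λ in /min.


λ = 1/(interarrival time) in consistent units.
1 minute = 1 min, so λ = 1/8.93 = 0.1120 per minute

Final: 0.1120 /min


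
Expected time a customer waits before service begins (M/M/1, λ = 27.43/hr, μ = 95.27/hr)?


ρ = 27.43/95.27 = 0.2879
Wq = ρ/(μ−λ) = 0.2879/(95.27 − 27.43) = 0.2879/67.84 = 0.004244 hr

Final: 0.004244 hr


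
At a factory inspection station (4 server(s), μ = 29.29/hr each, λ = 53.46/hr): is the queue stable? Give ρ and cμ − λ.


Total capacity cμ = 4·29.29 = 117.16/hr
ρ = λ/(cμ) = 53.46/117.16 = 0.4563
Stable ⇔ ρ < 1: YES
Spare capacity = cμ − λ = 117.16 − 53.46 = 63.70/hr

Final: ρ = 0.4563; stable; margin = 63.70/hr


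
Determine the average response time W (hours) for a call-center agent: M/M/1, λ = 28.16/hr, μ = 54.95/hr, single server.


W = 1/(μ−λ) = 1/(54.95 − 28.16) = 1/26.79 = 0.03733 hr

Final: 0.03733 hr


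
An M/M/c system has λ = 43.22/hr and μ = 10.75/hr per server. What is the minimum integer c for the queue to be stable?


Stability requires cμ > λ ⇔ c > λ/μ.
λ/μ = 43.22/10.75 = 4.0205
Minimum integer c = ⌊4.0205⌋ + 1 = 5
Check: 5·10.75 = 53.75 > 43.22, while 4·10.75 = 43.00 ≤ 43.22

Final: 5 servers


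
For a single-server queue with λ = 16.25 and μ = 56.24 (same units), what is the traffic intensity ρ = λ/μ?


ρ = λ/μ = 16.25/56.24 = 0.2889

Final: 0.2889


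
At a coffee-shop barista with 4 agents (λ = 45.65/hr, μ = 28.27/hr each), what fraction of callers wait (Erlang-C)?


a = λ/μ = 1.6148; ρ = a/4 = 0.4037
P₀ = 0.196255 (from M/M/c formula)
C(c,a) = [a^c/(c!(1−ρ))]·P₀ = [6.79923/(24·0.5963)]·0.196255
= 0.47510·0.196255 = 0.093240

Final: 0.093240


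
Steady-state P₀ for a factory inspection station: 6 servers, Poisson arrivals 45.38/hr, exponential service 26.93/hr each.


a = λ/μ = 45.38/26.93 = 1.6851; ρ = a/c = 0.2809
Σ_{k=0}^{5} a^k/k! (terms k=0..5) = 1.00000 + 1.68511 + 1.41980 + 0.79750 + 0.33597 + 0.11323 = 5.35161
Tail: a^6/(6!(1−ρ)) = 22.89649/(720·0.7191) = 0.04422
P₀ = 1/(5.35161 + 0.04422) = 1/5.39583 = 0.185328

Final: 0.185328


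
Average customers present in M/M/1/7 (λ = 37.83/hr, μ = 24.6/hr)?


ρ = 37.83/24.6 = 1.5378
L = ρ[1 − (K+1)ρ^K + Kρ^(K+1)] / [(1−ρ)(1−ρ^(K+1))]
Numerator: 1.5378·(1 − 8·20.338019 + 7·31.275904) = 88.004237
Denominator: (-0.5378)·(-30.275904) = 16.282529
L = 88.004237/16.282529 = 5.4048

Final: 5.4048


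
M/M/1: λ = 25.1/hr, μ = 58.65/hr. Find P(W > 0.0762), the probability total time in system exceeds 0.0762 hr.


W ~ Exponential(μ−λ) for M/M/1.
μ − λ = 58.65 − 25.1 = 33.5500
P(W > t) = e^{−(μ−λ)t} = e^{−2.5565} = 0.077575

Final: 0.077575


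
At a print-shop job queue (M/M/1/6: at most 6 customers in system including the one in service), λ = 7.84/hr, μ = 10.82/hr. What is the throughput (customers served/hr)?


ρ = 0.7246; P_K = (1−ρ)ρ^6/(1−ρ^7) = 0.044528
λ_eff = λ(1 − P_K) = 7.84·(1 − 0.044528) = 7.84·0.955472 = 7.4909 /hr

Final: 7.4909 /hr


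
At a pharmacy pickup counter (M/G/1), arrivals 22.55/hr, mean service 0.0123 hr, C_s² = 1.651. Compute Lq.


ρ = λ·E[S] = 22.55·0.0123 = 0.2774
Lq = ρ²(1+C_s²)/(2(1−ρ)) = 0.07693·(1+1.651)/(2·0.7226)
= 0.07693·2.6510/1.4453 = 0.14111

Final: 0.14111


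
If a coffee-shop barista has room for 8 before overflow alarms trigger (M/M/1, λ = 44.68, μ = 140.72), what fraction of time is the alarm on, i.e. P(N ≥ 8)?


ρ = 44.68/140.72 = 0.3175
P(N ≥ n) = ρ^n = 0.3175^8 = 0.0001033

Final: 0.0001033


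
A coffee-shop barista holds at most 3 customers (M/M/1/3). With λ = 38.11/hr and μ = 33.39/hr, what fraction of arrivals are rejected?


ρ = λ/μ = 38.11/33.39 = 1.1414
P_K = (1−ρ)ρ^K/(1−ρ^(K+1)) = (-0.1414·1.486851)/(1 − 1.697032)
= -0.210181/-0.697032 = 0.301537

Final: 0.301537


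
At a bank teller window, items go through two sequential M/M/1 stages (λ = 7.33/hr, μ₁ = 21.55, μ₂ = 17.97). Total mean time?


Each node sees arrival rate λ = 7.33/hr (tandem ⇒ throughput preserved).
W₁ = 1/(μ₁−λ) = 1/(21.55−7.33) = 0.07032 hr
W₂ = 1/(μ₂−λ) = 1/(17.97−7.33) = 0.09398 hr
W_total = W₁ + W₂ = 0.07032 + 0.09398 = 0.16431 hr

Final: 0.16431 hr


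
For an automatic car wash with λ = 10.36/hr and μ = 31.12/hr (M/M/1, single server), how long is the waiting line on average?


ρ = 10.36/31.12 = 0.3329
Lq = ρ²/(1−ρ) = 0.1108/0.6671 = 0.1661

Final: 0.1661


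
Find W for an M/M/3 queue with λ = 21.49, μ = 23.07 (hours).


a = 0.9315; ρ = 0.3105; P₀ = 0.390510
Lq = P₀·a^c·ρ/(c!(1−ρ)²) = 0.03436
Wq = Lq/λ = 0.03436/21.49 = 0.001599 hr
W = Wq + 1/μ = 0.001599 + 0.04335 = 0.04495 hr

Final: 0.04495 hr


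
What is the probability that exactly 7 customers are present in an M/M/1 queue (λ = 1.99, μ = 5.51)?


ρ = 1.99/5.51 = 0.3612
P_n = (1−ρ)·ρ^n = (1 − 0.3612)·0.3612^7 = 0.6388·0.0008015 = 0.0005120

Final: 0.0005120


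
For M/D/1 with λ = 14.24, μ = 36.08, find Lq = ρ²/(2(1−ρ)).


ρ = 14.24/36.08 = 0.3947
M/D/1: Lq = ρ²/(2(1−ρ)) = 0.1558/(2·0.6053) = 0.12867

Final: 0.12867


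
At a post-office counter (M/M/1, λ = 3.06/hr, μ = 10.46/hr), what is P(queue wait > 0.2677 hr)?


ρ = 3.06/10.46 = 0.2925
P(Wq > t) = ρ·e^{−(μ−λ)t} = 0.2925·e^{−1.9810}
= 0.2925·0.137934 = 0.040352

Final: 0.040352


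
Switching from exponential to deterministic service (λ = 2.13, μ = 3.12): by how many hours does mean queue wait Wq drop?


ρ = 2.13/3.12 = 0.6827
Wq(M/M/1) = ρ/(μ−λ) = 0.6827/0.9900 = 0.68959 hr
Wq(M/D/1) = ρ/(2(μ−λ)) = 0.34479 hr
Savings = 0.68959 − 0.34479 = 0.34479 hr

Final: 0.34479 hr


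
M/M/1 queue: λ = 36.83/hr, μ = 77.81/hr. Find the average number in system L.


ρ = λ/μ = 36.83/77.81 = 0.4733
L = ρ/(1−ρ) = 0.4733/(1 − 0.4733) = 0.4733/0.5267 = 0.8987

Final: 0.8987


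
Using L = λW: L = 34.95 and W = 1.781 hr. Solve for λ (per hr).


λ = L/W = 34.95/1.781 = 19.6238 /hr

Final: 19.6238 /hr


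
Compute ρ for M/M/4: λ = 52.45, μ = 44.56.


ρ = λ/(cμ) = 52.45/(4·44.56) = 52.45/178.24 = 0.2943

Final: 0.2943


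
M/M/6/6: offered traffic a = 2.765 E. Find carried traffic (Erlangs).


B(6,2.765) = 0.040006 (Erlang-B)
Carried load = a(1 − B) = 2.765·(1 − 0.040006) = 2.765·0.959994 = 2.6544 E

Final: 2.6544 Erlangs


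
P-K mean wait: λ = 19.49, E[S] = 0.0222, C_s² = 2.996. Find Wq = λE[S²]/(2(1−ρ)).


ρ = λ·E[S] = 19.49·0.0222 = 0.4327
E[S²] = E[S]²(1+C_s²) = 0.0222²·(1+2.996) = 0.001969
Wq = λ·E[S²]/(2(1−ρ)) = 19.49·0.001969/(2·0.5673) = 0.03383 hr

Final: 0.03383 hr


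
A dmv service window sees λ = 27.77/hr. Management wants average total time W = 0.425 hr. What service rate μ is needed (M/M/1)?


W = 1/(μ−λ) ⇒ μ − λ = 1/W = 1/0.425 = 2.3529
μ = λ + 1/W = 27.77 + 2.3529 = 30.1229 per hr

Final: 30.1229 /hr


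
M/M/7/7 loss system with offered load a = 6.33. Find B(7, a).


B(c,a) = (a^c/c!) / Σ_{k=0}^{c} a^k/k!
a^7/7! = 80.797037
Σ terms (k=0..7): 1.00000 + 6.33000 + 20.03445 + 42.27269 + 66.89653 + 84.69101 + 89.34901 + 80.79704 = 391.370730
B = 80.797037/391.370730 = 0.206446

Final: 0.206446


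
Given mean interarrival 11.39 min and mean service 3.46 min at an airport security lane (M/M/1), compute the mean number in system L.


λ = 60/11.39 = 5.2678 /hr
μ = 60/3.46 = 17.3410 /hr
ρ = λ/μ = 5.2678/17.3410 = 0.3038
L = ρ/(1−ρ) = 0.3038/0.6962 = 0.4363

Final: 0.4363


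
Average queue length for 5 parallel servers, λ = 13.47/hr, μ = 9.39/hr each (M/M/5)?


a = λ/μ = 1.4345; ρ = a/5 = 0.2869
P₀ = 0.237935
Lq = P₀·a^c·ρ / (c!·(1−ρ)²) = 0.237935·6.07449·0.2869/(120·0.50851)
= 0.006795

Final: 0.006795


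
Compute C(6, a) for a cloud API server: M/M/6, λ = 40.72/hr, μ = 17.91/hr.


a = λ/μ = 2.2736; ρ = a/6 = 0.3789
P₀ = 0.102612 (from M/M/c formula)
C(c,a) = [a^c/(c!(1−ρ))]·P₀ = [138.12526/(720·0.6211)]·0.102612
= 0.30889·0.102612 = 0.031695

Final: 0.031695


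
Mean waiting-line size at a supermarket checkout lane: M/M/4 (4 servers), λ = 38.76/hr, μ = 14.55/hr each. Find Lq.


a = λ/μ = 2.6639; ρ = a/4 = 0.6660
P₀ = 0.060079
Lq = P₀·a^c·ρ / (c!·(1−ρ)²) = 0.060079·50.35970·0.6660/(24·0.11157)
= 0.75250

Final: 0.75250


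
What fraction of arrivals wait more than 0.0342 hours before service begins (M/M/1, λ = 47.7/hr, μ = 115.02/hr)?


ρ = 47.7/115.02 = 0.4147
P(Wq > t) = ρ·e^{−(μ−λ)t} = 0.4147·e^{−2.3023}
= 0.4147·0.100024 = 0.041481

Final: 0.041481


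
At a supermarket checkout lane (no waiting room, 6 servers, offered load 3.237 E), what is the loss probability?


B(c,a) = (a^c/c!) / Σ_{k=0}^{c} a^k/k!
a^6/6! = 1.597805
Σ terms (k=0..6): 1.00000 + 3.23700 + 5.23908 + 5.65297 + 4.57467 + 2.96164 + 1.59780 = 24.263169
B = 1.597805/24.263169 = 0.065853

Final: 0.065853


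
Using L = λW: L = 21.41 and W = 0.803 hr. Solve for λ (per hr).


λ = L/W = 21.41/0.803 = 26.6625 /hr

Final: 26.6625 /hr


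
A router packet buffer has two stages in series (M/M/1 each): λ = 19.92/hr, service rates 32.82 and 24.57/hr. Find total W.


Each node sees arrival rate λ = 19.92/hr (tandem ⇒ throughput preserved).
W₁ = 1/(μ₁−λ) = 1/(32.82−19.92) = 0.07752 hr
W₂ = 1/(μ₂−λ) = 1/(24.57−19.92) = 0.21505 hr
W_total = W₁ + W₂ = 0.07752 + 0.21505 = 0.29257 hr

Final: 0.29257 hr


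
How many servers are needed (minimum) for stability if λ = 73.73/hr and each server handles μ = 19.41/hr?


Stability requires cμ > λ ⇔ c > λ/μ.
λ/μ = 73.73/19.41 = 3.7986
Minimum integer c = ⌊3.7986⌋ + 1 = 4
Check: 4·19.41 = 77.64 > 73.73, while 3·19.41 = 58.23 ≤ 73.73

Final: 4 servers


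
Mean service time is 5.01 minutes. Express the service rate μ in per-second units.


μ = 1/(service time) in consistent units.
1 second = 0.0166667 min, so μ = 0.0166667/5.01 = 0.003327 per second

Final: 0.003327 /sec


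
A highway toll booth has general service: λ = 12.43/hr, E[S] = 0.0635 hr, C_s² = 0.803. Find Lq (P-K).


ρ = λ·E[S] = 12.43·0.0635 = 0.7893
Lq = ρ²(1+C_s²)/(2(1−ρ)) = 0.6230·(1+0.803)/(2·0.2107)
= 0.6230·1.8030/0.4214 = 2.66564

Final: 2.66564


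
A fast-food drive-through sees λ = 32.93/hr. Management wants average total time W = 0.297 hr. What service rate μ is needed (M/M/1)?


W = 1/(μ−λ) ⇒ μ − λ = 1/W = 1/0.297 = 3.3670
μ = λ + 1/W = 32.93 + 3.3670 = 36.2970 per hr

Final: 36.2970 /hr


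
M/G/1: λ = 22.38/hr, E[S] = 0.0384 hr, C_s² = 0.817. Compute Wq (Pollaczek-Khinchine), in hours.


ρ = λ·E[S] = 22.38·0.0384 = 0.8594
E[S²] = E[S]²(1+C_s²) = 0.0384²·(1+0.817) = 0.002679
Wq = λ·E[S²]/(2(1−ρ)) = 22.38·0.002679/(2·0.1406) = 0.21322 hr

Final: 0.21322 hr


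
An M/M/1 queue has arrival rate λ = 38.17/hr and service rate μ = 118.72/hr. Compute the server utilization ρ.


ρ = λ/μ = 38.17/118.72 = 0.3215

Final: 0.3215


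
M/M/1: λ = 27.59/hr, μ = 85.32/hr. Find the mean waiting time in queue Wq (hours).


ρ = 27.59/85.32 = 0.3234
Wq = ρ/(μ−λ) = 0.3234/(85.32 − 27.59) = 0.3234/57.73 = 0.005601 hr

Final: 0.005601 hr


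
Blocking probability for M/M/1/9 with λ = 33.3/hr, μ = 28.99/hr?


ρ = λ/μ = 33.3/28.99 = 1.1487
P_K = (1−ρ)ρ^K/(1−ρ^(K+1)) = (-0.1487·3.481482)/(1 − 3.999081)
= -0.517599/-2.999081 = 0.172586

Final: 0.172586


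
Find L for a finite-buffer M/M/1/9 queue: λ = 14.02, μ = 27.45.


ρ = 14.02/27.45 = 0.5107
L = ρ[1 − (K+1)ρ^K + Kρ^(K+1)] / [(1−ρ)(1−ρ^(K+1))]
Numerator: 0.5107·(1 − 10·0.002365 + 9·0.001208) = 0.504220
Denominator: (0.4893)·(0.998792) = 0.488662
L = 0.504220/0.488662 = 1.0318

Final: 1.0318


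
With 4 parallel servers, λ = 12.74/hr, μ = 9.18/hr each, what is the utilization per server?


ρ = λ/(cμ) = 12.74/(4·9.18) = 12.74/36.72 = 0.3469

Final: 0.3469


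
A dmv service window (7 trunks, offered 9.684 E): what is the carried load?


B(7,9.684) = 0.394668 (Erlang-B)
Carried load = a(1 − B) = 9.684·(1 − 0.394668) = 9.684·0.605332 = 5.8620 E

Final: 5.8620 Erlangs


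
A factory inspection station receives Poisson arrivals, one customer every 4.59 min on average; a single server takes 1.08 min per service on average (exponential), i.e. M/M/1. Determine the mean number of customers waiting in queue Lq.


λ = 60/4.59 = 13.0719 /hr
μ = 60/1.08 = 55.5556 /hr
ρ = λ/μ = 13.0719/55.5556 = 0.2353
Lq = ρ²/(1−ρ) = 0.05536/0.7647 = 0.07240

Final: 0.07240


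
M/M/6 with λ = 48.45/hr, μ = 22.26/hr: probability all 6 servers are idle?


a = λ/μ = 48.45/22.26 = 2.1765; ρ = a/c = 0.3628
Σ_{k=0}^{5} a^k/k! (terms k=0..5) = 1.00000 + 2.17655 + 2.36868 + 1.71852 + 0.93511 + 0.40706 = 8.60593
Tail: a^6/(6!(1−ρ)) = 106.31921/(720·0.6372) = 0.23173
P₀ = 1/(8.60593 + 0.23173) = 1/8.83766 = 0.113152

Final: 0.113152


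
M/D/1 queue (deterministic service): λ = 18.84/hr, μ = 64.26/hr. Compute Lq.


ρ = 18.84/64.26 = 0.2932
M/D/1: Lq = ρ²/(2(1−ρ)) = 0.08596/(2·0.7068) = 0.06081

Final: 0.06081


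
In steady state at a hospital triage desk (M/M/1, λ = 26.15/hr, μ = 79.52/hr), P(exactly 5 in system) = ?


ρ = 26.15/79.52 = 0.3288
P_n = (1−ρ)·ρ^n = (1 − 0.3288)·0.3288^5 = 0.6712·0.003846 = 0.002581

Final: 0.002581


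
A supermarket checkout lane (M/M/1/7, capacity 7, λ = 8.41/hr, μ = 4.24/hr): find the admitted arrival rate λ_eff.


ρ = 1.9835; P_K = (1−ρ)ρ^7/(1−ρ^8) = 0.497917
λ_eff = λ(1 − P_K) = 8.41·(1 − 0.497917) = 8.41·0.502083 = 4.2225 /hr

Final: 4.2225 /hr


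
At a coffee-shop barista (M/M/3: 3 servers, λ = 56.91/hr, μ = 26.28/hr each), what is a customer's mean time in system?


a = 2.1655; ρ = 0.7218; P₀ = 0.086244
Lq = P₀·a^c·ρ/(c!(1−ρ)²) = 1.36183
Wq = Lq/λ = 1.36183/56.91 = 0.02393 hr
W = Wq + 1/μ = 0.02393 + 0.03805 = 0.06198 hr

Final: 0.06198 hr


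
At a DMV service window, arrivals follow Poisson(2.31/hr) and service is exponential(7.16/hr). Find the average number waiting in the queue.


ρ = 2.31/7.16 = 0.3226
Lq = ρ²/(1−ρ) = 0.1041/0.6774 = 0.1537

Final: 0.1537


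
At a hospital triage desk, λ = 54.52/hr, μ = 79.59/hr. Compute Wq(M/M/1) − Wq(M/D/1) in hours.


ρ = 54.52/79.59 = 0.6850
Wq(M/M/1) = ρ/(μ−λ) = 0.6850/25.07 = 0.02732 hr
Wq(M/D/1) = ρ/(2(μ−λ)) = 0.01366 hr
Savings = 0.02732 − 0.01366 = 0.01366 hr

Final: 0.01366 hr


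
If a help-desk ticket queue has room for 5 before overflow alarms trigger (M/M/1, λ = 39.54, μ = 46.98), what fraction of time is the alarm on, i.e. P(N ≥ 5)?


ρ = 39.54/46.98 = 0.8416
P(N ≥ n) = ρ^n = 0.8416^5 = 0.422297

Final: 0.422297


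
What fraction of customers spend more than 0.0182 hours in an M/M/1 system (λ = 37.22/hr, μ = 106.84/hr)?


W ~ Exponential(μ−λ) for M/M/1.
μ − λ = 106.84 − 37.22 = 69.6200
P(W > t) = e^{−(μ−λ)t} = e^{−1.2671} = 0.281652

Final: 0.281652


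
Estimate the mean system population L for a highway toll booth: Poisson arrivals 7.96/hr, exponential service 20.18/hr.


ρ = λ/μ = 7.96/20.18 = 0.3944
L = ρ/(1−ρ) = 0.3944/(1 − 0.3944) = 0.3944/0.6056 = 0.6514

Final: 0.6514


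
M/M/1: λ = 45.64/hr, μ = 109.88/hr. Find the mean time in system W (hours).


W = 1/(μ−λ) = 1/(109.88 − 45.64) = 1/64.24 = 0.01557 hr

Final: 0.01557 hr


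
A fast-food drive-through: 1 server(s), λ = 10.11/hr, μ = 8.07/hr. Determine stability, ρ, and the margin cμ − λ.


Total capacity cμ = 1·8.07 = 8.07/hr
ρ = λ/(cμ) = 10.11/8.07 = 1.2528
Stable ⇔ ρ < 1: NO
Spare capacity = cμ − λ = 8.07 − 10.11 = -2.04/hr

Final: ρ = 1.2528; unstable; margin = -2.04/hr


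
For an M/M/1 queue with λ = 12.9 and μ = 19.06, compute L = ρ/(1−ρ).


ρ = λ/μ = 12.9/19.06 = 0.6768
L = ρ/(1−ρ) = 0.6768/(1 − 0.6768) = 0.6768/0.3232 = 2.0942

Final: 2.0942


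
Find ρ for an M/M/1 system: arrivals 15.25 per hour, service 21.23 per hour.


ρ = λ/μ = 15.25/21.23 = 0.7183

Final: 0.7183


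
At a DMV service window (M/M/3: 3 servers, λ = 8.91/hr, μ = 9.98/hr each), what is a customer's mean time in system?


a = 0.8928; ρ = 0.2976; P₀ = 0.406476
Lq = P₀·a^c·ρ/(c!(1−ρ)²) = 0.02908
Wq = Lq/λ = 0.02908/8.91 = 0.003264 hr
W = Wq + 1/μ = 0.003264 + 0.10020 = 0.10346 hr

Final: 0.10346 hr


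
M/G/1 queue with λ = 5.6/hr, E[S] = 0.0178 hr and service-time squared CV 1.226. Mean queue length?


ρ = λ·E[S] = 5.6·0.0178 = 0.09968
Lq = ρ²(1+C_s²)/(2(1−ρ)) = 0.009936·(1+1.226)/(2·0.9003)
= 0.009936·2.2260/1.8006 = 0.01228

Final: 0.01228


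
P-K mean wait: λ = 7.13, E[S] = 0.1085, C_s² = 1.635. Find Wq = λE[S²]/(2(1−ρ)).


ρ = λ·E[S] = 7.13·0.1085 = 0.7736
E[S²] = E[S]²(1+C_s²) = 0.1085²·(1+1.635) = 0.031020
Wq = λ·E[S²]/(2(1−ρ)) = 7.13·0.031020/(2·0.2264) = 0.48846 hr

Final: 0.48846 hr


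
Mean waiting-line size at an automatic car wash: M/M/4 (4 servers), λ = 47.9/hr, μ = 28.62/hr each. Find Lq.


a = λ/μ = 1.6737; ρ = a/4 = 0.4184
P₀ = 0.184580
Lq = P₀·a^c·ρ / (c!·(1−ρ)²) = 0.184580·7.84628·0.4184/(24·0.33824)
= 0.07465

Final: 0.07465


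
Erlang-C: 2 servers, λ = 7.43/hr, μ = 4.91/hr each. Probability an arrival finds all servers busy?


a = λ/μ = 1.5132; ρ = a/2 = 0.7566
P₀ = 0.138551 (from M/M/c formula)
C(c,a) = [a^c/(c!(1−ρ))]·P₀ = [2.28989/(2·0.2434)]·0.138551
= 4.70433·0.138551 = 0.651789

Final: 0.651789
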